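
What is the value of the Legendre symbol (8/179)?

Pull out 2^3: since 179 ≡ 3 (mod 8), (2/179) = -1, so (2/179)^3 = -1.
Reached (1/179) = 1. Collecting the sign flips along the way, the symbol is -1.

-1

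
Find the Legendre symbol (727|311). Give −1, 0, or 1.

1

First reduce: 727 ≡ 105 (mod 311).
Reciprocity: 105 ≡ 1 and 311 ≡ 3 (mod 4), so (105/311) = +(311/105).
Reduce top mod 105: now compute (101/105).
Reciprocity: 101 ≡ 1 and 105 ≡ 1 (mod 4), so (101/105) = +(105/101).
Reduce top mod 101: now compute (4/101).
Pull out 2^2: since 101 ≡ 5 (mod 8), (2/101) = -1, so (2/101)^2 = +1.
Reached (1/101) = 1. Collecting the sign flips along the way, the symbol is +1.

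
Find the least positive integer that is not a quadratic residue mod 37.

2

(2/37) = −1, so 2 is the smallest positive non-residue mod 37.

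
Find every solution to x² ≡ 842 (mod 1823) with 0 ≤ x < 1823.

Since 1823 ≡ 3 (mod 4), a square root of 842 is 842^((1823+1)/4) = 842^456 mod 1823.
Repeated squaring: 842^2≡1640, 842^4≡675, 842^8≡1698, 842^16≡1041, 842^32≡819, 842^64≡1720, 842^128≡1494, 842^256≡684 (mod 1823).
842^456 = 842^(256+128+64+8) ≡ 975 (mod 1823).
Check: 975² = 950625 ≡ 842 (mod 1823). The two roots are 848 and 975.

848, 975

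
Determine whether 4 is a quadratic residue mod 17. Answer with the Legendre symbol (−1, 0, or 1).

Euler's criterion: (4/17) ≡ 4^8 (mod 17).
4^2 ≡ 16 (mod 17)
4^4 ≡ 1 (mod 17)
4^8 ≡ 1 (mod 17)
4^8 = 4^(8) ≡ 1 (mod 17).
Result is 1, so (4/17) = 1.

1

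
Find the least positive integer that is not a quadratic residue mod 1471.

3

(2/1471) = +1, so 2 is a residue.
(3/1471) = −1, so 3 is the smallest positive non-residue mod 1471.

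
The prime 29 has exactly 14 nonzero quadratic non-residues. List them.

2,3,8,10,11,12,14,15,17,18,19,21,26,27

Square k = 1,…,14 (k and 29−k give the same square):
1²=1, 2²=4, 3²=9, 4²=16, 5²=25, 6²≡7, 7²≡20, 8²≡6, 9²≡23, 10²≡13, 11²≡5, 12²≡28, 13²≡24, 14²≡22 (mod 29).
The residues are {1, 4, 5, 6, 7, 9, 13, 16, 20, 22, 23, 24, 25, 28}; the non-residues are the remaining 14 nonzero classes.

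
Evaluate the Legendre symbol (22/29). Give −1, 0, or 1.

Pull out 2: since 29 ≡ 5 (mod 8), (2/29) = -1.
Reciprocity: 11 ≡ 3 and 29 ≡ 1 (mod 4), so (11/29) = +(29/11).
Reduce top mod 11: now compute (7/11).
Reciprocity: 7 ≡ 3 and 11 ≡ 3 (mod 4), so (7/11) = −(11/7).
Reduce top mod 7: now compute (4/7).
Pull out 2^2: since 7 ≡ 7 (mod 8), (2/7) = +1, so (2/7)^2 = +1.
Reached (1/7) = 1. Collecting the sign flips along the way, the symbol is +1.

1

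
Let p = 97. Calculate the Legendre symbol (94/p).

Euler's criterion: (94/97) ≡ 94^48 (mod 97).
94^2 ≡ 9 (mod 97)
94^4 ≡ 81 (mod 97)
94^8 ≡ 62 (mod 97)
94^16 ≡ 61 (mod 97)
94^32 ≡ 35 (mod 97)
94^48 = 94^(32+16) ≡ 1 (mod 97).
Result is 1, so (94/97) = 1.

1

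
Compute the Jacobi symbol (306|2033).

Pull out 2: since 2033 ≡ 1 (mod 8), (2/2033) = +1.
Reciprocity: 153 ≡ 1 and 2033 ≡ 1 (mod 4), so (153/2033) = +(2033/153).
Reduce top mod 153: now compute (44/153).
Pull out 2^2: since 153 ≡ 1 (mod 8), (2/153) = +1, so (2/153)^2 = +1.
Reciprocity: 11 ≡ 3 and 153 ≡ 1 (mod 4), so (11/153) = +(153/11).
Reduce top mod 11: now compute (10/11).
Pull out 2: since 11 ≡ 3 (mod 8), (2/11) = -1.
Reciprocity: 5 ≡ 1 and 11 ≡ 3 (mod 4), so (5/11) = +(11/5).
Reduce top mod 5: now compute (1/5).
Reached (1/5) = 1. Collecting the sign flips along the way, the symbol is -1.

-1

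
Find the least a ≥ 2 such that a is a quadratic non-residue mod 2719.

(2/2719) = +1, so 2 is a residue.
(3/2719) = −1, so 3 is the smallest positive non-residue mod 2719.

3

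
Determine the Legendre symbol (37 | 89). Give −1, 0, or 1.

-1

Reciprocity: 37 ≡ 1 and 89 ≡ 1 (mod 4), so (37/89) = +(89/37).
Reduce top mod 37: now compute (15/37).
Reciprocity: 15 ≡ 3 and 37 ≡ 1 (mod 4), so (15/37) = +(37/15).
Reduce top mod 15: now compute (7/15).
Reciprocity: 7 ≡ 3 and 15 ≡ 3 (mod 4), so (7/15) = −(15/7).
Reduce top mod 7: now compute (1/7).
Reached (1/7) = 1. Collecting the sign flips along the way, the symbol is -1.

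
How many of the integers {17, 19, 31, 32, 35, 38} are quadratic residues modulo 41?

(17/41) = -1 → non-residue.
(19/41) = -1 → non-residue.
(31/41) = +1 → QR.
(32/41) = +1 → QR.
(35/41) = -1 → non-residue.
(38/41) = -1 → non-residue.
Total quadratic residues among the 6: 2.

2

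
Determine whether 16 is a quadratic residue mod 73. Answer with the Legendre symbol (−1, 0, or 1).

Pull out 2^4: since 73 ≡ 1 (mod 8), (2/73) = +1, so (2/73)^4 = +1.
Reached (1/73) = 1. Collecting the sign flips along the way, the symbol is +1.

1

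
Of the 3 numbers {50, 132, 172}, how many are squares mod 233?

2

(50/233) = +1 → QR.
(132/233) = +1 → QR.
(172/233) = -1 → non-residue.
Total quadratic residues among the 3: 2.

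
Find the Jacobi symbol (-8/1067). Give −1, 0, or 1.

1

First reduce: -8 ≡ 1059 (mod 1067).
Reciprocity: 1059 ≡ 3 and 1067 ≡ 3 (mod 4), so (1059/1067) = −(1067/1059).
Reduce top mod 1059: now compute (8/1059).
Pull out 2^3: since 1059 ≡ 3 (mod 8), (2/1059) = -1, so (2/1059)^3 = -1.
Reached (1/1059) = 1. Collecting the sign flips along the way, the symbol is +1.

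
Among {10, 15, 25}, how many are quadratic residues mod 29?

1

(10/29) = -1 → non-residue.
(15/29) = -1 → non-residue.
(25/29) = +1 → QR.
Total quadratic residues among the 3: 1.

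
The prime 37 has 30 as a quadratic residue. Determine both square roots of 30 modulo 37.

17, 20

37 ≡ 1 (mod 4), so we find a root by search.
Trying successive values, 17² = 289 ≡ 30 (mod 37). The other root is 37 − 17 = 20.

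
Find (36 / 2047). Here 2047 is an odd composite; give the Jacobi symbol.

1

Pull out 2^2: since 2047 ≡ 7 (mod 8), (2/2047) = +1, so (2/2047)^2 = +1.
Reciprocity: 9 ≡ 1 and 2047 ≡ 3 (mod 4), so (9/2047) = +(2047/9).
Reduce top mod 9: now compute (4/9).
Pull out 2^2: since 9 ≡ 1 (mod 8), (2/9) = +1, so (2/9)^2 = +1.
Reached (1/9) = 1. Collecting the sign flips along the way, the symbol is +1.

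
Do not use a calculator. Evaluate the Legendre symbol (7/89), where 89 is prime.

-1

Reciprocity: 7 ≡ 3 and 89 ≡ 1 (mod 4), so (7/89) = +(89/7).
Reduce top mod 7: now compute (5/7).
Reciprocity: 5 ≡ 1 and 7 ≡ 3 (mod 4), so (5/7) = +(7/5).
Reduce top mod 5: now compute (2/5).
Pull out 2: since 5 ≡ 5 (mod 8), (2/5) = -1.
Reached (1/5) = 1. Collecting the sign flips along the way, the symbol is -1.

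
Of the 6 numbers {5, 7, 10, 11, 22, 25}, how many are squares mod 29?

(5/29) = +1 → QR.
(7/29) = +1 → QR.
(10/29) = -1 → non-residue.
(11/29) = -1 → non-residue.
(22/29) = +1 → QR.
(25/29) = +1 → QR.
Total quadratic residues among the 6: 4.

4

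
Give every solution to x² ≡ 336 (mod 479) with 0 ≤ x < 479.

78, 401

Since 479 ≡ 3 (mod 4), a square root of 336 is 336^((479+1)/4) = 336^120 mod 479.
Repeated squaring: 336^2≡331, 336^4≡349, 336^8≡135, 336^16≡23, 336^32≡50, 336^64≡105 (mod 479).
336^120 = 336^(64+32+16+8) ≡ 401 (mod 479).
Check: 401² = 160801 ≡ 336 (mod 479). The two roots are 78 and 401.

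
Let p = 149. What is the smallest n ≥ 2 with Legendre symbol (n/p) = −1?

(2/149) = −1, so 2 is the smallest positive non-residue mod 149.

2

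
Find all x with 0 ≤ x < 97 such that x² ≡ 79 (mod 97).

97 ≡ 1 (mod 4), so we find a root by search.
Trying successive values, 46² = 2116 ≡ 79 (mod 97). The other root is 97 − 46 = 51.

46, 51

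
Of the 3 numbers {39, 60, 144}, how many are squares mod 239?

2

(39/239) = -1 → non-residue.
(60/239) = +1 → QR.
(144/239) = +1 → QR.
Total quadratic residues among the 3: 2.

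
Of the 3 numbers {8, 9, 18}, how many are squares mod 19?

1

(8/19) = -1 → non-residue.
(9/19) = +1 → QR.
(18/19) = -1 → non-residue.
Total quadratic residues among the 3: 1.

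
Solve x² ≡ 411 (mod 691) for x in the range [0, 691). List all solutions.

Since 691 ≡ 3 (mod 4), a square root of 411 is 411^((691+1)/4) = 411^173 mod 691.
Repeated squaring: 411^2≡317, 411^4≡294, 411^8≡61, 411^16≡266, 411^32≡274, 411^64≡448, 411^128≡314 (mod 691).
411^173 = 411^(128+32+8+4+1) ≡ 196 (mod 691).
Check: 196² = 38416 ≡ 411 (mod 691). The two roots are 196 and 495.

196, 495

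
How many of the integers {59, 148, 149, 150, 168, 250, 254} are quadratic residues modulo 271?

2

(59/271) = -1 → non-residue.
(148/271) = +1 → QR.
(149/271) = -1 → non-residue.
(150/271) = -1 → non-residue.
(168/271) = -1 → non-residue.
(250/271) = +1 → QR.
(254/271) = -1 → non-residue.
Total quadratic residues among the 7: 2.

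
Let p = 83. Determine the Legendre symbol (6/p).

Euler's criterion: (6/83) ≡ 6^41 (mod 83).
6^2 ≡ 36 (mod 83)
6^4 ≡ 51 (mod 83)
6^8 ≡ 28 (mod 83)
6^16 ≡ 37 (mod 83)
6^32 ≡ 41 (mod 83)
6^41 = 6^(32+8+1) ≡ 82 (mod 83).
Result is 82 ≡ −1, so (6/83) = −1.

-1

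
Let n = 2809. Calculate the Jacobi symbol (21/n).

Reciprocity: 21 ≡ 1 and 2809 ≡ 1 (mod 4), so (21/2809) = +(2809/21).
Reduce top mod 21: now compute (16/21).
Pull out 2^4: since 21 ≡ 5 (mod 8), (2/21) = -1, so (2/21)^4 = +1.
Reached (1/21) = 1. Collecting the sign flips along the way, the symbol is +1.

1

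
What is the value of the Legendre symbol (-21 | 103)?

1

First reduce: -21 ≡ 82 (mod 103).
Pull out 2: since 103 ≡ 7 (mod 8), (2/103) = +1.
Reciprocity: 41 ≡ 1 and 103 ≡ 3 (mod 4), so (41/103) = +(103/41).
Reduce top mod 41: now compute (21/41).
Reciprocity: 21 ≡ 1 and 41 ≡ 1 (mod 4), so (21/41) = +(41/21).
Reduce top mod 21: now compute (20/21).
Pull out 2^2: since 21 ≡ 5 (mod 8), (2/21) = -1, so (2/21)^2 = +1.
Reciprocity: 5 ≡ 1 and 21 ≡ 1 (mod 4), so (5/21) = +(21/5).
Reduce top mod 5: now compute (1/5).
Reached (1/5) = 1. Collecting the sign flips along the way, the symbol is +1.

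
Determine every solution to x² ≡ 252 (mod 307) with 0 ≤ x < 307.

Since 307 ≡ 3 (mod 4), a square root of 252 is 252^((307+1)/4) = 252^77 mod 307.
Repeated squaring: 252^2≡262, 252^4≡183, 252^8≡26, 252^16≡62, 252^32≡160, 252^64≡119 (mod 307).
252^77 = 252^(64+8+4+1) ≡ 49 (mod 307).
Check: 49² = 2401 ≡ 252 (mod 307). The two roots are 49 and 258.

49, 258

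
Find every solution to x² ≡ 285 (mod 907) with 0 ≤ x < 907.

228, 679

Since 907 ≡ 3 (mod 4), a square root of 285 is 285^((907+1)/4) = 285^227 mod 907.
Repeated squaring: 285^2≡502, 285^4≡765, 285^8≡210, 285^16≡564, 285^32≡646, 285^64≡96, 285^128≡146 (mod 907).
285^227 = 285^(128+64+32+2+1) ≡ 679 (mod 907).
Check: 679² = 461041 ≡ 285 (mod 907). The two roots are 228 and 679.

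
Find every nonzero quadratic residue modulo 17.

1,2,4,8,9,13,15,16

Square k = 1,…,8 (k and 17−k give the same square):
1²=1, 2²=4, 3²=9, 4²=16, 5²≡8, 6²≡2, 7²≡15, 8²≡13 (mod 17).
So the quadratic residues mod 17 are {1, 2, 4, 8, 9, 13, 15, 16}.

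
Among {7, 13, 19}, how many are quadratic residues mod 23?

(7/23) = -1 → non-residue.
(13/23) = +1 → QR.
(19/23) = -1 → non-residue.
Total quadratic residues among the 3: 1.

1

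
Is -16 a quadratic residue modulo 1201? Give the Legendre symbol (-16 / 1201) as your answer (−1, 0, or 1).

First reduce: -16 ≡ 1185 (mod 1201).
Reciprocity: 1185 ≡ 1 and 1201 ≡ 1 (mod 4), so (1185/1201) = +(1201/1185).
Reduce top mod 1185: now compute (16/1185).
Pull out 2^4: since 1185 ≡ 1 (mod 8), (2/1185) = +1, so (2/1185)^4 = +1.
Reached (1/1185) = 1. Collecting the sign flips along the way, the symbol is +1.

1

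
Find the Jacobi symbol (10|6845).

0

Pull out 2: since 6845 ≡ 5 (mod 8), (2/6845) = -1.
Reciprocity: 5 ≡ 1 and 6845 ≡ 1 (mod 4), so (5/6845) = +(6845/5).
Reduce top mod 5: now compute (0/5).
Top reduces to 0: gcd > 1, so the symbol is 0.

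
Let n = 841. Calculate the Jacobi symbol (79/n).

1

Reciprocity: 79 ≡ 3 and 841 ≡ 1 (mod 4), so (79/841) = +(841/79).
Reduce top mod 79: now compute (51/79).
Reciprocity: 51 ≡ 3 and 79 ≡ 3 (mod 4), so (51/79) = −(79/51).
Reduce top mod 51: now compute (28/51).
Pull out 2^2: since 51 ≡ 3 (mod 8), (2/51) = -1, so (2/51)^2 = +1.
Reciprocity: 7 ≡ 3 and 51 ≡ 3 (mod 4), so (7/51) = −(51/7).
Reduce top mod 7: now compute (2/7).
Pull out 2: since 7 ≡ 7 (mod 8), (2/7) = +1.
Reached (1/7) = 1. Collecting the sign flips along the way, the symbol is +1.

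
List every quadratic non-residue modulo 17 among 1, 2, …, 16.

Square k = 1,…,8 (k and 17−k give the same square):
1²=1, 2²=4, 3²=9, 4²=16, 5²≡8, 6²≡2, 7²≡15, 8²≡13 (mod 17).
The residues are {1, 2, 4, 8, 9, 13, 15, 16}; the non-residues are the remaining 8 nonzero classes.

3, 5, 6, 7, 10, 11, 12, 14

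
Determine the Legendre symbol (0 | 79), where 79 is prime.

0

Top reduces to 0: gcd > 1, so the symbol is 0.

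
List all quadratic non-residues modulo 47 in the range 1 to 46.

Square k = 1,…,23 (k and 47−k give the same square):
1²=1, 2²=4, 3²=9, 4²=16, 5²=25, 6²=36, 7²≡2, 8²≡17, 9²≡34, 10²≡6, 11²≡27, 12²≡3, 13²≡28, 14²≡8, 15²≡37, 16²≡21, 17²≡7, 18²≡42, 19²≡32, 20²≡24, 21²≡18, 22²≡14, 23²≡12 (mod 47).
The residues are {1, 2, 3, 4, 6, 7, 8, 9, 12, 14, 16, 17, 18, 21, 24, 25, 27, 28, 32, 34, 36, 37, 42}; the non-residues are the remaining 23 nonzero classes.

5 10 11 13 15 19 20 22 23 26 29 30 31 33 35 38 39 40 41 43 44 45 46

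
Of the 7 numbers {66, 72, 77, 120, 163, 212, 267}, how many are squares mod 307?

(66/307) = +1 → QR.
(72/307) = -1 → non-residue.
(77/307) = +1 → QR.
(120/307) = -1 → non-residue.
(163/307) = -1 → non-residue.
(212/307) = +1 → QR.
(267/307) = -1 → non-residue.
Total quadratic residues among the 7: 3.

3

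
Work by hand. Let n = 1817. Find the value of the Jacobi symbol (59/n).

Reciprocity: 59 ≡ 3 and 1817 ≡ 1 (mod 4), so (59/1817) = +(1817/59).
Reduce top mod 59: now compute (47/59).
Reciprocity: 47 ≡ 3 and 59 ≡ 3 (mod 4), so (47/59) = −(59/47).
Reduce top mod 47: now compute (12/47).
Pull out 2^2: since 47 ≡ 7 (mod 8), (2/47) = +1, so (2/47)^2 = +1.
Reciprocity: 3 ≡ 3 and 47 ≡ 3 (mod 4), so (3/47) = −(47/3).
Reduce top mod 3: now compute (2/3).
Pull out 2: since 3 ≡ 3 (mod 8), (2/3) = -1.
Reached (1/3) = 1. Collecting the sign flips along the way, the symbol is -1.

-1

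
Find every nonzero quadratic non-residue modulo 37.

Square k = 1,…,18 (k and 37−k give the same square):
1²=1, 2²=4, 3²=9, 4²=16, 5²=25, 6²=36, 7²≡12, 8²≡27, 9²≡7, 10²≡26, 11²≡10, 12²≡33, 13²≡21, 14²≡11, 15²≡3, 16²≡34, 17²≡30, 18²≡28 (mod 37).
The residues are {1, 3, 4, 7, 9, 10, 11, 12, 16, 21, 25, 26, 27, 28, 30, 33, 34, 36}; the non-residues are the remaining 18 nonzero classes.

2, 5, 6, 8, 13, 14, 15, 17, 18, 19, 20, 22, 23, 24, 29, 31, 32, 35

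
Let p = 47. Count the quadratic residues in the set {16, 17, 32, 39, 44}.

3

(16/47) = +1 → QR.
(17/47) = +1 → QR.
(32/47) = +1 → QR.
(39/47) = -1 → non-residue.
(44/47) = -1 → non-residue.
Total quadratic residues among the 5: 3.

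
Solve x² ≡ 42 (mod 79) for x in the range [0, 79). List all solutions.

Since 79 ≡ 3 (mod 4), a square root of 42 is 42^((79+1)/4) = 42^20 mod 79.
Repeated squaring: 42^2≡26, 42^4≡44, 42^8≡40, 42^16≡20 (mod 79).
42^20 = 42^(16+4) ≡ 11 (mod 79).
Check: 11² = 121 ≡ 42 (mod 79). The two roots are 11 and 68.

11, 68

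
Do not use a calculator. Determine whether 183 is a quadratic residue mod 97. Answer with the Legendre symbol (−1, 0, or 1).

First reduce: 183 ≡ 86 (mod 97).
Pull out 2: since 97 ≡ 1 (mod 8), (2/97) = +1.
Reciprocity: 43 ≡ 3 and 97 ≡ 1 (mod 4), so (43/97) = +(97/43).
Reduce top mod 43: now compute (11/43).
Reciprocity: 11 ≡ 3 and 43 ≡ 3 (mod 4), so (11/43) = −(43/11).
Reduce top mod 11: now compute (10/11).
Pull out 2: since 11 ≡ 3 (mod 8), (2/11) = -1.
Reciprocity: 5 ≡ 1 and 11 ≡ 3 (mod 4), so (5/11) = +(11/5).
Reduce top mod 5: now compute (1/5).
Reached (1/5) = 1. Collecting the sign flips along the way, the symbol is +1.

1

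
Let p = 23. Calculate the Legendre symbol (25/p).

1

First reduce: 25 ≡ 2 (mod 23).
Pull out 2: since 23 ≡ 7 (mod 8), (2/23) = +1.
Reached (1/23) = 1. Collecting the sign flips along the way, the symbol is +1.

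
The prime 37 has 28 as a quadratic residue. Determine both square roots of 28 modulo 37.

18, 19

37 ≡ 1 (mod 4), so we find a root by search.
Trying successive values, 18² = 324 ≡ 28 (mod 37). The other root is 37 − 18 = 19.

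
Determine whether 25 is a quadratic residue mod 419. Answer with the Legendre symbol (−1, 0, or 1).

Reciprocity: 25 ≡ 1 and 419 ≡ 3 (mod 4), so (25/419) = +(419/25).
Reduce top mod 25: now compute (19/25).
Reciprocity: 19 ≡ 3 and 25 ≡ 1 (mod 4), so (19/25) = +(25/19).
Reduce top mod 19: now compute (6/19).
Pull out 2: since 19 ≡ 3 (mod 8), (2/19) = -1.
Reciprocity: 3 ≡ 3 and 19 ≡ 3 (mod 4), so (3/19) = −(19/3).
Reduce top mod 3: now compute (1/3).
Reached (1/3) = 1. Collecting the sign flips along the way, the symbol is +1.

1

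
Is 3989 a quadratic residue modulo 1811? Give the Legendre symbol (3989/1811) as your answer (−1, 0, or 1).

First reduce: 3989 ≡ 367 (mod 1811).
Reciprocity: 367 ≡ 3 and 1811 ≡ 3 (mod 4), so (367/1811) = −(1811/367).
Reduce top mod 367: now compute (343/367).
Reciprocity: 343 ≡ 3 and 367 ≡ 3 (mod 4), so (343/367) = −(367/343).
Reduce top mod 343: now compute (24/343).
Pull out 2^3: since 343 ≡ 7 (mod 8), (2/343) = +1, so (2/343)^3 = +1.
Reciprocity: 3 ≡ 3 and 343 ≡ 3 (mod 4), so (3/343) = −(343/3).
Reduce top mod 3: now compute (1/3).
Reached (1/3) = 1. Collecting the sign flips along the way, the symbol is -1.

-1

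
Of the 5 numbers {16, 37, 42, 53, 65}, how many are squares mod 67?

3

(16/67) = +1 → QR.
(37/67) = +1 → QR.
(42/67) = -1 → non-residue.
(53/67) = -1 → non-residue.
(65/67) = +1 → QR.
Total quadratic residues among the 5: 3.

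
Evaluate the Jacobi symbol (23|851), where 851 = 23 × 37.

0

Reciprocity: 23 ≡ 3 and 851 ≡ 3 (mod 4), so (23/851) = −(851/23).
Reduce top mod 23: now compute (0/23).
Top reduces to 0: gcd > 1, so the symbol is 0.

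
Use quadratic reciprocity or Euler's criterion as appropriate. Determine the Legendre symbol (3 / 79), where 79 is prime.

Reciprocity: 3 ≡ 3 and 79 ≡ 3 (mod 4), so (3/79) = −(79/3).
Reduce top mod 3: now compute (1/3).
Reached (1/3) = 1. Collecting the sign flips along the way, the symbol is -1.

-1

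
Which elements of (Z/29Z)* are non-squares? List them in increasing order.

2, 3, 8, 10, 11, 12, 14, 15, 17, 18, 19, 21, 26, 27

Square k = 1,…,14 (k and 29−k give the same square):
1²=1, 2²=4, 3²=9, 4²=16, 5²=25, 6²≡7, 7²≡20, 8²≡6, 9²≡23, 10²≡13, 11²≡5, 12²≡28, 13²≡24, 14²≡22 (mod 29).
The residues are {1, 4, 5, 6, 7, 9, 13, 16, 20, 22, 23, 24, 25, 28}; the non-residues are the remaining 14 nonzero classes.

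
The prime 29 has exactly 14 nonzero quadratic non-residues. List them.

Square k = 1,…,14 (k and 29−k give the same square):
1²=1, 2²=4, 3²=9, 4²=16, 5²=25, 6²≡7, 7²≡20, 8²≡6, 9²≡23, 10²≡13, 11²≡5, 12²≡28, 13²≡24, 14²≡22 (mod 29).
The residues are {1, 4, 5, 6, 7, 9, 13, 16, 20, 22, 23, 24, 25, 28}; the non-residues are the remaining 14 nonzero classes.

2,3,8,10,11,12,14,15,17,18,19,21,26,27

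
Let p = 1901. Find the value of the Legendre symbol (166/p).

Pull out 2: since 1901 ≡ 5 (mod 8), (2/1901) = -1.
Reciprocity: 83 ≡ 3 and 1901 ≡ 1 (mod 4), so (83/1901) = +(1901/83).
Reduce top mod 83: now compute (75/83).
Reciprocity: 75 ≡ 3 and 83 ≡ 3 (mod 4), so (75/83) = −(83/75).
Reduce top mod 75: now compute (8/75).
Pull out 2^3: since 75 ≡ 3 (mod 8), (2/75) = -1, so (2/75)^3 = -1.
Reached (1/75) = 1. Collecting the sign flips along the way, the symbol is -1.

-1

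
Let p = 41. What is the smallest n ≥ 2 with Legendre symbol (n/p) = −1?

3

(2/41) = +1, so 2 is a residue.
(3/41) = −1, so 3 is the smallest positive non-residue mod 41.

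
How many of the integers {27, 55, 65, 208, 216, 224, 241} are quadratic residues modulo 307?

(27/307) = -1 → non-residue.
(55/307) = -1 → non-residue.
(65/307) = +1 → QR.
(208/307) = -1 → non-residue.
(216/307) = +1 → QR.
(224/307) = -1 → non-residue.
(241/307) = -1 → non-residue.
Total quadratic residues among the 7: 2.

2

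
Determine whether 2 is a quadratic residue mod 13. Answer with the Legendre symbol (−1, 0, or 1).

-1

Pull out 2: since 13 ≡ 5 (mod 8), (2/13) = -1.
Reached (1/13) = 1. Collecting the sign flips along the way, the symbol is -1.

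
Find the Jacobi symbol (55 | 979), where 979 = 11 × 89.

Reciprocity: 55 ≡ 3 and 979 ≡ 3 (mod 4), so (55/979) = −(979/55).
Reduce top mod 55: now compute (44/55).
Pull out 2^2: since 55 ≡ 7 (mod 8), (2/55) = +1, so (2/55)^2 = +1.
Reciprocity: 11 ≡ 3 and 55 ≡ 3 (mod 4), so (11/55) = −(55/11).
Reduce top mod 11: now compute (0/11).
Top reduces to 0: gcd > 1, so the symbol is 0.

0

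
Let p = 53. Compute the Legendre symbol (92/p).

First reduce: 92 ≡ 39 (mod 53).
Reciprocity: 39 ≡ 3 and 53 ≡ 1 (mod 4), so (39/53) = +(53/39).
Reduce top mod 39: now compute (14/39).
Pull out 2: since 39 ≡ 7 (mod 8), (2/39) = +1.
Reciprocity: 7 ≡ 3 and 39 ≡ 3 (mod 4), so (7/39) = −(39/7).
Reduce top mod 7: now compute (4/7).
Pull out 2^2: since 7 ≡ 7 (mod 8), (2/7) = +1, so (2/7)^2 = +1.
Reached (1/7) = 1. Collecting the sign flips along the way, the symbol is -1.

-1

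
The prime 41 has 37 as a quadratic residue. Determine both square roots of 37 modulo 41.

41 ≡ 1 (mod 4), so we find a root by search.
Trying successive values, 18² = 324 ≡ 37 (mod 41). The other root is 41 − 18 = 23.

18, 23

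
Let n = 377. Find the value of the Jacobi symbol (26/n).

Pull out 2: since 377 ≡ 1 (mod 8), (2/377) = +1.
Reciprocity: 13 ≡ 1 and 377 ≡ 1 (mod 4), so (13/377) = +(377/13).
Reduce top mod 13: now compute (0/13).
Top reduces to 0: gcd > 1, so the symbol is 0.

0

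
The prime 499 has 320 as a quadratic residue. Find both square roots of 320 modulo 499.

99, 400

Since 499 ≡ 3 (mod 4), a square root of 320 is 320^((499+1)/4) = 320^125 mod 499.
Repeated squaring: 320^2≡105, 320^4≡47, 320^8≡213, 320^16≡459, 320^32≡103, 320^64≡130 (mod 499).
320^125 = 320^(64+32+16+8+4+1) ≡ 400 (mod 499).
Check: 400² = 160000 ≡ 320 (mod 499). The two roots are 99 and 400.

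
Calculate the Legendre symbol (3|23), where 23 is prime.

Euler's criterion: (3/23) ≡ 3^11 (mod 23).
3^2 ≡ 9 (mod 23)
3^4 ≡ 12 (mod 23)
3^8 ≡ 6 (mod 23)
3^11 = 3^(8+2+1) ≡ 1 (mod 23).
Result is 1, so (3/23) = 1.

1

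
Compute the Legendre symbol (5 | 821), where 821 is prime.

1

Reciprocity: 5 ≡ 1 and 821 ≡ 1 (mod 4), so (5/821) = +(821/5).
Reduce top mod 5: now compute (1/5).
Reached (1/5) = 1. Collecting the sign flips along the way, the symbol is +1.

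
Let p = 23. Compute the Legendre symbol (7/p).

-1

Reciprocity: 7 ≡ 3 and 23 ≡ 3 (mod 4), so (7/23) = −(23/7).
Reduce top mod 7: now compute (2/7).
Pull out 2: since 7 ≡ 7 (mod 8), (2/7) = +1.
Reached (1/7) = 1. Collecting the sign flips along the way, the symbol is -1.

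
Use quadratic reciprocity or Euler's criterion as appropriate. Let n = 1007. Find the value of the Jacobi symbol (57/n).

Reciprocity: 57 ≡ 1 and 1007 ≡ 3 (mod 4), so (57/1007) = +(1007/57).
Reduce top mod 57: now compute (38/57).
Pull out 2: since 57 ≡ 1 (mod 8), (2/57) = +1.
Reciprocity: 19 ≡ 3 and 57 ≡ 1 (mod 4), so (19/57) = +(57/19).
Reduce top mod 19: now compute (0/19).
Top reduces to 0: gcd > 1, so the symbol is 0.

0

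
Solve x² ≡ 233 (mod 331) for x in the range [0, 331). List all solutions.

137, 194

Since 331 ≡ 3 (mod 4), a square root of 233 is 233^((331+1)/4) = 233^83 mod 331.
Repeated squaring: 233^2≡5, 233^4≡25, 233^8≡294, 233^16≡45, 233^32≡39, 233^64≡197 (mod 331).
233^83 = 233^(64+16+2+1) ≡ 194 (mod 331).
Check: 194² = 37636 ≡ 233 (mod 331). The two roots are 137 and 194.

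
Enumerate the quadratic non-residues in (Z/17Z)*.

Square k = 1,…,8 (k and 17−k give the same square):
1²=1, 2²=4, 3²=9, 4²=16, 5²≡8, 6²≡2, 7²≡15, 8²≡13 (mod 17).
The residues are {1, 2, 4, 8, 9, 13, 15, 16}; the non-residues are the remaining 8 nonzero classes.

3, 5, 6, 7, 10, 11, 12, 14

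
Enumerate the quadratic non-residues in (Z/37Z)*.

2,5,6,8,13,14,15,17,18,19,20,22,23,24,29,31,32,35

Square k = 1,…,18 (k and 37−k give the same square):
1²=1, 2²=4, 3²=9, 4²=16, 5²=25, 6²=36, 7²≡12, 8²≡27, 9²≡7, 10²≡26, 11²≡10, 12²≡33, 13²≡21, 14²≡11, 15²≡3, 16²≡34, 17²≡30, 18²≡28 (mod 37).
The residues are {1, 3, 4, 7, 9, 10, 11, 12, 16, 21, 25, 26, 27, 28, 30, 33, 34, 36}; the non-residues are the remaining 18 nonzero classes.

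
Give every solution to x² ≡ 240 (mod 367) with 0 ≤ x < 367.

53, 314

Since 367 ≡ 3 (mod 4), a square root of 240 is 240^((367+1)/4) = 240^92 mod 367.
Repeated squaring: 240^2≡348, 240^4≡361, 240^8≡36, 240^16≡195, 240^32≡224, 240^64≡264 (mod 367).
240^92 = 240^(64+16+8+4) ≡ 53 (mod 367).
Check: 53² = 2809 ≡ 240 (mod 367). The two roots are 53 and 314.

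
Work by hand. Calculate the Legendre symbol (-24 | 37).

First reduce: -24 ≡ 13 (mod 37).
Reciprocity: 13 ≡ 1 and 37 ≡ 1 (mod 4), so (13/37) = +(37/13).
Reduce top mod 13: now compute (11/13).
Reciprocity: 11 ≡ 3 and 13 ≡ 1 (mod 4), so (11/13) = +(13/11).
Reduce top mod 11: now compute (2/11).
Pull out 2: since 11 ≡ 3 (mod 8), (2/11) = -1.
Reached (1/11) = 1. Collecting the sign flips along the way, the symbol is -1.

-1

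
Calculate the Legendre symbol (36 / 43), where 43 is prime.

Euler's criterion: (36/43) ≡ 36^21 (mod 43).
36^2 ≡ 6 (mod 43)
36^4 ≡ 36 (mod 43)
36^8 ≡ 6 (mod 43)
36^16 ≡ 36 (mod 43)
36^21 = 36^(16+4+1) ≡ 1 (mod 43).
Result is 1, so (36/43) = 1.

1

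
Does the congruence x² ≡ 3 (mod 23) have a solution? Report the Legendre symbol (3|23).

Euler's criterion: (3/23) ≡ 3^11 (mod 23).
3^2 ≡ 9 (mod 23)
3^4 ≡ 12 (mod 23)
3^8 ≡ 6 (mod 23)
3^11 = 3^(8+2+1) ≡ 1 (mod 23).
Result is 1, so (3/23) = 1.

1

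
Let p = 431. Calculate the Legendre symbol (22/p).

Euler's criterion: (22/431) ≡ 22^215 (mod 431).
22^2 ≡ 53 (mod 431)
22^4 ≡ 223 (mod 431)
22^8 ≡ 164 (mod 431)
22^16 ≡ 174 (mod 431)
22^32 ≡ 106 (mod 431)
22^64 ≡ 30 (mod 431)
22^128 ≡ 38 (mod 431)
22^215 = 22^(128+64+16+4+2+1) ≡ 1 (mod 431).
Result is 1, so (22/431) = 1.

1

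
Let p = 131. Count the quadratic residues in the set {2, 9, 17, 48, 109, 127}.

3

(2/131) = -1 → non-residue.
(9/131) = +1 → QR.
(17/131) = -1 → non-residue.
(48/131) = +1 → QR.
(109/131) = +1 → QR.
(127/131) = -1 → non-residue.
Total quadratic residues among the 6: 3.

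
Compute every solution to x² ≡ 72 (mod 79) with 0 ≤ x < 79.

Since 79 ≡ 3 (mod 4), a square root of 72 is 72^((79+1)/4) = 72^20 mod 79.
Repeated squaring: 72^2≡49, 72^4≡31, 72^8≡13, 72^16≡11 (mod 79).
72^20 = 72^(16+4) ≡ 25 (mod 79).
Check: 25² = 625 ≡ 72 (mod 79). The two roots are 25 and 54.

25, 54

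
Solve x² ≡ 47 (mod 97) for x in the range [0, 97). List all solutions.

12, 85

97 ≡ 1 (mod 4), so we find a root by search.
Trying successive values, 12² = 144 ≡ 47 (mod 97). The other root is 97 − 12 = 85.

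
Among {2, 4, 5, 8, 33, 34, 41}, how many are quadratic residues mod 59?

3

(2/59) = -1 → non-residue.
(4/59) = +1 → QR.
(5/59) = +1 → QR.
(8/59) = -1 → non-residue.
(33/59) = -1 → non-residue.
(34/59) = -1 → non-residue.
(41/59) = +1 → QR.
Total quadratic residues among the 7: 3.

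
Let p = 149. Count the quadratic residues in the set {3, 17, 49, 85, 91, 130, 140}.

(3/149) = -1 → non-residue.
(17/149) = +1 → QR.
(49/149) = +1 → QR.
(85/149) = +1 → QR.
(91/149) = -1 → non-residue.
(130/149) = +1 → QR.
(140/149) = +1 → QR.
Total quadratic residues among the 7: 5.

5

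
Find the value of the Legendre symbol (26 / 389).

Pull out 2: since 389 ≡ 5 (mod 8), (2/389) = -1.
Reciprocity: 13 ≡ 1 and 389 ≡ 1 (mod 4), so (13/389) = +(389/13).
Reduce top mod 13: now compute (12/13).
Pull out 2^2: since 13 ≡ 5 (mod 8), (2/13) = -1, so (2/13)^2 = +1.
Reciprocity: 3 ≡ 3 and 13 ≡ 1 (mod 4), so (3/13) = +(13/3).
Reduce top mod 3: now compute (1/3).
Reached (1/3) = 1. Collecting the sign flips along the way, the symbol is -1.

-1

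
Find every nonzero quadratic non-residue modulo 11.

Square k = 1,…,5 (k and 11−k give the same square):
1²=1, 2²=4, 3²=9, 4²≡5, 5²≡3 (mod 11).
The residues are {1, 3, 4, 5, 9}; the non-residues are the remaining 5 nonzero classes.

2,6,7,8,10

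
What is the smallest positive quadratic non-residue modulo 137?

3

(2/137) = +1, so 2 is a residue.
(3/137) = −1, so 3 is the smallest positive non-residue mod 137.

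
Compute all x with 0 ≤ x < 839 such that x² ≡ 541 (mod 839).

Since 839 ≡ 3 (mod 4), a square root of 541 is 541^((839+1)/4) = 541^210 mod 839.
Repeated squaring: 541^2≡709, 541^4≡120, 541^8≡137, 541^16≡311, 541^32≡236, 541^64≡322, 541^128≡487 (mod 839).
541^210 = 541^(128+64+16+2) ≡ 736 (mod 839).
Check: 736² = 541696 ≡ 541 (mod 839). The two roots are 103 and 736.

103, 736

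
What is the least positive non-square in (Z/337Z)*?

5

(2/337) = +1, so 2 is a residue.
(3/337) = +1, so 3 is a residue.
(4/337) = +1, so 4 is a residue.
(5/337) = −1, so 5 is the smallest positive non-residue mod 337.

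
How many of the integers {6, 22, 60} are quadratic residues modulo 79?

1

(6/79) = -1 → non-residue.
(22/79) = +1 → QR.
(60/79) = -1 → non-residue.
Total quadratic residues among the 3: 1.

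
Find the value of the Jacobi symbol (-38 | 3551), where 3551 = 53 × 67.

First reduce: -38 ≡ 3513 (mod 3551).
Reciprocity: 3513 ≡ 1 and 3551 ≡ 3 (mod 4), so (3513/3551) = +(3551/3513).
Reduce top mod 3513: now compute (38/3513).
Pull out 2: since 3513 ≡ 1 (mod 8), (2/3513) = +1.
Reciprocity: 19 ≡ 3 and 3513 ≡ 1 (mod 4), so (19/3513) = +(3513/19).
Reduce top mod 19: now compute (17/19).
Reciprocity: 17 ≡ 1 and 19 ≡ 3 (mod 4), so (17/19) = +(19/17).
Reduce top mod 17: now compute (2/17).
Pull out 2: since 17 ≡ 1 (mod 8), (2/17) = +1.
Reached (1/17) = 1. Collecting the sign flips along the way, the symbol is +1.

1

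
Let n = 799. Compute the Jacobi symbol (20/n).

Pull out 2^2: since 799 ≡ 7 (mod 8), (2/799) = +1, so (2/799)^2 = +1.
Reciprocity: 5 ≡ 1 and 799 ≡ 3 (mod 4), so (5/799) = +(799/5).
Reduce top mod 5: now compute (4/5).
Pull out 2^2: since 5 ≡ 5 (mod 8), (2/5) = -1, so (2/5)^2 = +1.
Reached (1/5) = 1. Collecting the sign flips along the way, the symbol is +1.

1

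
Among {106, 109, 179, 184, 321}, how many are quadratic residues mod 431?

(106/431) = +1 → QR.
(109/431) = +1 → QR.
(179/431) = +1 → QR.
(184/431) = +1 → QR.
(321/431) = -1 → non-residue.
Total quadratic residues among the 5: 4.

4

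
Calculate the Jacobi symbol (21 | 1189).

Reciprocity: 21 ≡ 1 and 1189 ≡ 1 (mod 4), so (21/1189) = +(1189/21).
Reduce top mod 21: now compute (13/21).
Reciprocity: 13 ≡ 1 and 21 ≡ 1 (mod 4), so (13/21) = +(21/13).
Reduce top mod 13: now compute (8/13).
Pull out 2^3: since 13 ≡ 5 (mod 8), (2/13) = -1, so (2/13)^3 = -1.
Reached (1/13) = 1. Collecting the sign flips along the way, the symbol is -1.

-1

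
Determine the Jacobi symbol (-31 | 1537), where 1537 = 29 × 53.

First reduce: -31 ≡ 1506 (mod 1537).
Pull out 2: since 1537 ≡ 1 (mod 8), (2/1537) = +1.
Reciprocity: 753 ≡ 1 and 1537 ≡ 1 (mod 4), so (753/1537) = +(1537/753).
Reduce top mod 753: now compute (31/753).
Reciprocity: 31 ≡ 3 and 753 ≡ 1 (mod 4), so (31/753) = +(753/31).
Reduce top mod 31: now compute (9/31).
Reciprocity: 9 ≡ 1 and 31 ≡ 3 (mod 4), so (9/31) = +(31/9).
Reduce top mod 9: now compute (4/9).
Pull out 2^2: since 9 ≡ 1 (mod 8), (2/9) = +1, so (2/9)^2 = +1.
Reached (1/9) = 1. Collecting the sign flips along the way, the symbol is +1.

1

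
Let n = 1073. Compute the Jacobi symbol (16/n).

Pull out 2^4: since 1073 ≡ 1 (mod 8), (2/1073) = +1, so (2/1073)^4 = +1.
Reached (1/1073) = 1. Collecting the sign flips along the way, the symbol is +1.

1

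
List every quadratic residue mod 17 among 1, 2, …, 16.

1, 2, 4, 8, 9, 13, 15, 16

Square k = 1,…,8 (k and 17−k give the same square):
1²=1, 2²=4, 3²=9, 4²=16, 5²≡8, 6²≡2, 7²≡15, 8²≡13 (mod 17).
So the quadratic residues mod 17 are {1, 2, 4, 8, 9, 13, 15, 16}.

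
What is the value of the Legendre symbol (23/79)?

1

Reciprocity: 23 ≡ 3 and 79 ≡ 3 (mod 4), so (23/79) = −(79/23).
Reduce top mod 23: now compute (10/23).
Pull out 2: since 23 ≡ 7 (mod 8), (2/23) = +1.
Reciprocity: 5 ≡ 1 and 23 ≡ 3 (mod 4), so (5/23) = +(23/5).
Reduce top mod 5: now compute (3/5).
Reciprocity: 3 ≡ 3 and 5 ≡ 1 (mod 4), so (3/5) = +(5/3).
Reduce top mod 3: now compute (2/3).
Pull out 2: since 3 ≡ 3 (mod 8), (2/3) = -1.
Reached (1/3) = 1. Collecting the sign flips along the way, the symbol is +1.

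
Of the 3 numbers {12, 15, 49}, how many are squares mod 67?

2

(12/67) = -1 → non-residue.
(15/67) = +1 → QR.
(49/67) = +1 → QR.
Total quadratic residues among the 3: 2.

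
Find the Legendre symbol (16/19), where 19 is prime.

Euler's criterion: (16/19) ≡ 16^9 (mod 19).
16^2 ≡ 9 (mod 19)
16^4 ≡ 5 (mod 19)
16^8 ≡ 6 (mod 19)
16^9 = 16^(8+1) ≡ 1 (mod 19).
Result is 1, so (16/19) = 1.

1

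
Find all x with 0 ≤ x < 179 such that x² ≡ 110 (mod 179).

Since 179 ≡ 3 (mod 4), a square root of 110 is 110^((179+1)/4) = 110^45 mod 179.
Repeated squaring: 110^2≡107, 110^4≡172, 110^8≡49, 110^16≡74, 110^32≡106 (mod 179).
110^45 = 110^(32+8+4+1) ≡ 17 (mod 179).
Check: 17² = 289 ≡ 110 (mod 179). The two roots are 17 and 162.

17, 162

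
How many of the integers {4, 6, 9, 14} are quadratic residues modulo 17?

2

(4/17) = +1 → QR.
(6/17) = -1 → non-residue.
(9/17) = +1 → QR.
(14/17) = -1 → non-residue.
Total quadratic residues among the 4: 2.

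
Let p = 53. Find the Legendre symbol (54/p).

1

Euler's criterion: (54/53) ≡ 1^26 (mod 53).
1^2 ≡ 1 (mod 53)
1^4 ≡ 1 (mod 53)
1^8 ≡ 1 (mod 53)
1^16 ≡ 1 (mod 53)
1^26 = 1^(16+8+2) ≡ 1 (mod 53).
Result is 1, so (54/53) = 1.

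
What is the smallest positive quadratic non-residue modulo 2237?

2

(2/2237) = −1, so 2 is the smallest positive non-residue mod 2237.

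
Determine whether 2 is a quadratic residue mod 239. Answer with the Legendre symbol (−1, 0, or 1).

Euler's criterion: (2/239) ≡ 2^119 (mod 239).
2^2 ≡ 4 (mod 239)
2^4 ≡ 16 (mod 239)
2^8 ≡ 17 (mod 239)
2^16 ≡ 50 (mod 239)
2^32 ≡ 110 (mod 239)
2^64 ≡ 150 (mod 239)
2^119 = 2^(64+32+16+4+2+1) ≡ 1 (mod 239).
Result is 1, so (2/239) = 1.

1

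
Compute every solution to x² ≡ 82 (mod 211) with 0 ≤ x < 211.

Since 211 ≡ 3 (mod 4), a square root of 82 is 82^((211+1)/4) = 82^53 mod 211.
Repeated squaring: 82^2≡183, 82^4≡151, 82^8≡13, 82^16≡169, 82^32≡76 (mod 211).
82^53 = 82^(32+16+4+1) ≡ 121 (mod 211).
Check: 121² = 14641 ≡ 82 (mod 211). The two roots are 90 and 121.

90, 121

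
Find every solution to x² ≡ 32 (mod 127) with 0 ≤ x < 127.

Since 127 ≡ 3 (mod 4), a square root of 32 is 32^((127+1)/4) = 32^32 mod 127.
Repeated squaring: 32^2≡8, 32^4≡64, 32^8≡32, 32^16≡8, 32^32≡64 (mod 127).
32^32 = 32^(32) ≡ 64 (mod 127).
Check: 64² = 4096 ≡ 32 (mod 127). The two roots are 63 and 64.

63, 64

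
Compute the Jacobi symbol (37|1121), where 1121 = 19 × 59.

Reciprocity: 37 ≡ 1 and 1121 ≡ 1 (mod 4), so (37/1121) = +(1121/37).
Reduce top mod 37: now compute (11/37).
Reciprocity: 11 ≡ 3 and 37 ≡ 1 (mod 4), so (11/37) = +(37/11).
Reduce top mod 11: now compute (4/11).
Pull out 2^2: since 11 ≡ 3 (mod 8), (2/11) = -1, so (2/11)^2 = +1.
Reached (1/11) = 1. Collecting the sign flips along the way, the symbol is +1.

1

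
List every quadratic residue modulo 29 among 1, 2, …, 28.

Square k = 1,…,14 (k and 29−k give the same square):
1²=1, 2²=4, 3²=9, 4²=16, 5²=25, 6²≡7, 7²≡20, 8²≡6, 9²≡23, 10²≡13, 11²≡5, 12²≡28, 13²≡24, 14²≡22 (mod 29).
So the quadratic residues mod 29 are {1, 4, 5, 6, 7, 9, 13, 16, 20, 22, 23, 24, 25, 28}.

1 4 5 6 7 9 13 16 20 22 23 24 25 28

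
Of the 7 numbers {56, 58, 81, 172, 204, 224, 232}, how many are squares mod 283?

(56/283) = -1 → non-residue.
(58/283) = -1 → non-residue.
(81/283) = +1 → QR.
(172/283) = -1 → non-residue.
(204/283) = +1 → QR.
(224/283) = -1 → non-residue.
(232/283) = -1 → non-residue.
Total quadratic residues among the 7: 2.

2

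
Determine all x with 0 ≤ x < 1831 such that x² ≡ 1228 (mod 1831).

Since 1831 ≡ 3 (mod 4), a square root of 1228 is 1228^((1831+1)/4) = 1228^458 mod 1831.
Repeated squaring: 1228^2≡1071, 1228^4≡835, 1228^8≡1445, 1228^16≡685, 1228^32≡489, 1228^64≡1091, 1228^128≡131, 1228^256≡682 (mod 1831).
1228^458 = 1228^(256+128+64+8+2) ≡ 1705 (mod 1831).
Check: 1705² = 2907025 ≡ 1228 (mod 1831). The two roots are 126 and 1705.

126, 1705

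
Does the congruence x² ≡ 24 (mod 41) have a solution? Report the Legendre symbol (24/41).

-1

Pull out 2^3: since 41 ≡ 1 (mod 8), (2/41) = +1, so (2/41)^3 = +1.
Reciprocity: 3 ≡ 3 and 41 ≡ 1 (mod 4), so (3/41) = +(41/3).
Reduce top mod 3: now compute (2/3).
Pull out 2: since 3 ≡ 3 (mod 8), (2/3) = -1.
Reached (1/3) = 1. Collecting the sign flips along the way, the symbol is -1.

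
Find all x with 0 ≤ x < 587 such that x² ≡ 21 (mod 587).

100, 487

Since 587 ≡ 3 (mod 4), a square root of 21 is 21^((587+1)/4) = 21^147 mod 587.
Repeated squaring: 21^2≡441, 21^4≡184, 21^8≡397, 21^16≡293, 21^32≡147, 21^64≡477, 21^128≡360 (mod 587).
21^147 = 21^(128+16+2+1) ≡ 100 (mod 587).
Check: 100² = 10000 ≡ 21 (mod 587). The two roots are 100 and 487.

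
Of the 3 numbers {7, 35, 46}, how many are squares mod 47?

1

(7/47) = +1 → QR.
(35/47) = -1 → non-residue.
(46/47) = -1 → non-residue.
Total quadratic residues among the 3: 1.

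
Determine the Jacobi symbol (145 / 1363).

0

Reciprocity: 145 ≡ 1 and 1363 ≡ 3 (mod 4), so (145/1363) = +(1363/145).
Reduce top mod 145: now compute (58/145).
Pull out 2: since 145 ≡ 1 (mod 8), (2/145) = +1.
Reciprocity: 29 ≡ 1 and 145 ≡ 1 (mod 4), so (29/145) = +(145/29).
Reduce top mod 29: now compute (0/29).
Top reduces to 0: gcd > 1, so the symbol is 0.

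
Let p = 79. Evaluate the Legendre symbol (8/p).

Pull out 2^3: since 79 ≡ 7 (mod 8), (2/79) = +1, so (2/79)^3 = +1.
Reached (1/79) = 1. Collecting the sign flips along the way, the symbol is +1.

1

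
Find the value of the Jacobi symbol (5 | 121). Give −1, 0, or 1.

1

Reciprocity: 5 ≡ 1 and 121 ≡ 1 (mod 4), so (5/121) = +(121/5).
Reduce top mod 5: now compute (1/5).
Reached (1/5) = 1. Collecting the sign flips along the way, the symbol is +1.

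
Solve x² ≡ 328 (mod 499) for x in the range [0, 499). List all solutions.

223, 276

Since 499 ≡ 3 (mod 4), a square root of 328 is 328^((499+1)/4) = 328^125 mod 499.
Repeated squaring: 328^2≡299, 328^4≡80, 328^8≡412, 328^16≡84, 328^32≡70, 328^64≡409 (mod 499).
328^125 = 328^(64+32+16+8+4+1) ≡ 276 (mod 499).
Check: 276² = 76176 ≡ 328 (mod 499). The two roots are 223 and 276.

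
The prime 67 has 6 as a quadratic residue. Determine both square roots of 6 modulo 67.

Since 67 ≡ 3 (mod 4), a square root of 6 is 6^((67+1)/4) = 6^17 mod 67.
Repeated squaring: 6^2≡36, 6^4≡23, 6^8≡60, 6^16≡49 (mod 67).
6^17 = 6^(16+1) ≡ 26 (mod 67).
Check: 26² = 676 ≡ 6 (mod 67). The two roots are 26 and 41.

26, 41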